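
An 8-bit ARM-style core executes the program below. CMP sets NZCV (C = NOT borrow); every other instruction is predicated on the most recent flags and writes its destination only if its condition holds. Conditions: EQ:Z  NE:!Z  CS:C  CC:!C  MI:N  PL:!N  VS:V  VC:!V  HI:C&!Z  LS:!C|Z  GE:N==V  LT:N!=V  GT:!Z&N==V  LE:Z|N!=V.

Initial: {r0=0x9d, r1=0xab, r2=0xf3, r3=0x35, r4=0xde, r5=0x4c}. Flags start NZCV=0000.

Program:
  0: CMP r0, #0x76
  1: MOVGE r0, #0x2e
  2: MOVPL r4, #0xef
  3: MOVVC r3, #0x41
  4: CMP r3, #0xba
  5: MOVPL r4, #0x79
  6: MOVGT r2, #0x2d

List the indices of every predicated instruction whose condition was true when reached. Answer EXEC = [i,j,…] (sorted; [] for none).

[0] flags=0011 → (cmp)
[1] flags=0011 GE?F → skip
[2] flags=0011 PL?T → r4=0xef
[3] flags=0011 VC?F → skip
[4] flags=0000 → (cmp)
[5] flags=0000 PL?T → r4=0x79
[6] flags=0000 GT?T → r2=0x2d

EXEC = [2,5,6]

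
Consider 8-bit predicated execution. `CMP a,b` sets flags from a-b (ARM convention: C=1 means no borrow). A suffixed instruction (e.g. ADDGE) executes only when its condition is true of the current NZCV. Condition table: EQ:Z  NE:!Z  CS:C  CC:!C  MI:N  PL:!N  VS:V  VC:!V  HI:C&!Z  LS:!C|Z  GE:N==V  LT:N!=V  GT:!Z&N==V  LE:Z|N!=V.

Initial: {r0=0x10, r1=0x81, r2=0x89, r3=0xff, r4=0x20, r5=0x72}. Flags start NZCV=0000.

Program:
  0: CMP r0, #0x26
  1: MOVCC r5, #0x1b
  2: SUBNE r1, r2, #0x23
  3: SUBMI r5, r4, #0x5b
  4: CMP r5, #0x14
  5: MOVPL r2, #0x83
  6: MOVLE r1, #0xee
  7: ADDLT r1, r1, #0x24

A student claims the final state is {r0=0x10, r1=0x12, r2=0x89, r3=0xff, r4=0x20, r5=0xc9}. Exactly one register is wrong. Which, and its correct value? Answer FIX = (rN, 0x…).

[0] flags=1000 → (cmp)
[1] flags=1000 CC?T → r5=0x1b
[2] flags=1000 NE?T → r1=0x66
[3] flags=1000 MI?T → r5=0xc5
[4] flags=1010 → (cmp)
[5] flags=1010 PL?F → skip
[6] flags=1010 LE?T → r1=0xee
[7] flags=1010 LT?T → r1=0x12

FIX = (r5, 0xc5)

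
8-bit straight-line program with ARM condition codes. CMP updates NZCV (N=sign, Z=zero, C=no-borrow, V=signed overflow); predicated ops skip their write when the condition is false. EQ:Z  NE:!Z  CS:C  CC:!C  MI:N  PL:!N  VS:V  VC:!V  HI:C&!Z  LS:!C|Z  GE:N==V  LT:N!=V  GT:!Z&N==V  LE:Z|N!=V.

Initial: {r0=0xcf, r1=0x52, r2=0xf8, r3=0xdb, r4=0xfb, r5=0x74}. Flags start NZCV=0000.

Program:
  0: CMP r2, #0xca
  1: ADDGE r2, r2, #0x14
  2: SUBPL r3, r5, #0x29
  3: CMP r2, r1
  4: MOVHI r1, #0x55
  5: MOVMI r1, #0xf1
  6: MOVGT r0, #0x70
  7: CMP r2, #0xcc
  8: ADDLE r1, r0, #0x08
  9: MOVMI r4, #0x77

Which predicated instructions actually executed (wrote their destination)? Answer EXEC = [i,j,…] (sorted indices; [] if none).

0: ✓ CMP  NZCV=0010
1: ✓ ADDGE  r2←0x0c
2: ✓ SUBPL  r3←0x4b
3: ✓ CMP  NZCV=1000
4: · MOVHI
5: ✓ MOVMI  r1←0xf1
6: · MOVGT
7: ✓ CMP  NZCV=0000
8: · ADDLE
9: · MOVMI

EXEC = [1,2,5]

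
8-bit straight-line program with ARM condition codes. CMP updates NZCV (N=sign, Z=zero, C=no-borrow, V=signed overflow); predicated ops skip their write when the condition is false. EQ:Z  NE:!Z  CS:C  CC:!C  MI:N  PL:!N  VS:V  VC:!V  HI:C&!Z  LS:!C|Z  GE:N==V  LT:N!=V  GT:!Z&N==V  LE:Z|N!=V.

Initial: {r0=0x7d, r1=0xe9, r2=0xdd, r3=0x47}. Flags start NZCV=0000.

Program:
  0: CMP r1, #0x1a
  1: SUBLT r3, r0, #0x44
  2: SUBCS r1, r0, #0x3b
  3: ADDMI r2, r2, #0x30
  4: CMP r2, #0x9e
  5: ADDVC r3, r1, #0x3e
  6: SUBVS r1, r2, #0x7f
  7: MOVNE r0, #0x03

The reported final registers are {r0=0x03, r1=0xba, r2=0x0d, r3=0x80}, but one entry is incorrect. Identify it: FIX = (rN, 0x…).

[0] flags=1010 → (cmp)
[1] flags=1010 LT?T → r3=0x39
[2] flags=1010 CS?T → r1=0x42
[3] flags=1010 MI?T → r2=0x0d
[4] flags=0000 → (cmp)
[5] flags=0000 VC?T → r3=0x80
[6] flags=0000 VS?F → skip
[7] flags=0000 NE?T → r0=0x03

FIX = (r1, 0x42)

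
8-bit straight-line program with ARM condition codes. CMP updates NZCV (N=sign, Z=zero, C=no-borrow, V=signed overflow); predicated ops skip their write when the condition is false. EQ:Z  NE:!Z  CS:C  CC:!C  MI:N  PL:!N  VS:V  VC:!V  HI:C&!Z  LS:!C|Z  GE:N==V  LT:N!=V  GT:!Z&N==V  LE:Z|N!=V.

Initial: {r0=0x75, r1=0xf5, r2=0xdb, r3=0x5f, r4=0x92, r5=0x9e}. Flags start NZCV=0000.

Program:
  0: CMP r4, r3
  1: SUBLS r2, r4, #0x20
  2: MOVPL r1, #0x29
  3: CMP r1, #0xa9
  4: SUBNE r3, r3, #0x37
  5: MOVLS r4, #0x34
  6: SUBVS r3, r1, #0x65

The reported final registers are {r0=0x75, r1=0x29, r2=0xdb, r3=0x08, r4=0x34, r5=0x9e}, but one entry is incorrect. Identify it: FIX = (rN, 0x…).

[0] flags=0011 → (cmp)
[1] flags=0011 LS?F → skip
[2] flags=0011 PL?T → r1=0x29
[3] flags=1001 → (cmp)
[4] flags=1001 NE?T → r3=0x28
[5] flags=1001 LS?T → r4=0x34
[6] flags=1001 VS?T → r3=0xc4

FIX = (r3, 0xc4)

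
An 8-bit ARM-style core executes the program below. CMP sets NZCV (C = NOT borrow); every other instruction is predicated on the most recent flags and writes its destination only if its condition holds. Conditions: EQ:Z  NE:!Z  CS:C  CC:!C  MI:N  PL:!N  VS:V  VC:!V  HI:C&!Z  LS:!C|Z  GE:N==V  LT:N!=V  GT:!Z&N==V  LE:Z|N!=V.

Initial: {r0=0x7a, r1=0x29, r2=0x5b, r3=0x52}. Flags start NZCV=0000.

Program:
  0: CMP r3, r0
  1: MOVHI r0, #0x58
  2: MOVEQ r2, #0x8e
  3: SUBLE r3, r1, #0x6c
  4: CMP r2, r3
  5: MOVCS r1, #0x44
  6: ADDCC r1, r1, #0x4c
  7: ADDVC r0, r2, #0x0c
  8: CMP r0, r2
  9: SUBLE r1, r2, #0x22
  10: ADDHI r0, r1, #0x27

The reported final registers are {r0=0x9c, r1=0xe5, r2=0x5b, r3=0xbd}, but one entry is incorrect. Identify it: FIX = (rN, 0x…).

0: ✓ CMP  NZCV=1000
1: · MOVHI
2: · MOVEQ
3: ✓ SUBLE  r3←0xbd
4: ✓ CMP  NZCV=1001
5: · MOVCS
6: ✓ ADDCC  r1←0x75
7: · ADDVC
8: ✓ CMP  NZCV=0010
9: · SUBLE
10: ✓ ADDHI  r0←0x9c

FIX = (r1, 0x75)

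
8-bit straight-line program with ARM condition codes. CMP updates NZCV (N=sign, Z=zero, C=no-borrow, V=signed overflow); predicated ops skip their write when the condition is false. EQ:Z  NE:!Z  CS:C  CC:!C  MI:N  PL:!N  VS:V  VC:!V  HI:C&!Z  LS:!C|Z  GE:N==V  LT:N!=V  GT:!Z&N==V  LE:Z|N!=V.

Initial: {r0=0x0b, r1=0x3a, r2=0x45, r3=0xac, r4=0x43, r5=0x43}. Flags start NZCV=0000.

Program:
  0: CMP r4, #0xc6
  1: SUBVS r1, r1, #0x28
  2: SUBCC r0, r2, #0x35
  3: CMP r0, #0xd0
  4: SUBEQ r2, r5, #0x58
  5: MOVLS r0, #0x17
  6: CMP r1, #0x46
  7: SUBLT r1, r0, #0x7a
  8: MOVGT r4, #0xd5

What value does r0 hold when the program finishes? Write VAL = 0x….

[0] flags=0000 → (cmp)
[1] flags=0000 VS?F → skip
[2] flags=0000 CC?T → r0=0x10
[3] flags=0000 → (cmp)
[4] flags=0000 EQ?F → skip
[5] flags=0000 LS?T → r0=0x17
[6] flags=1000 → (cmp)
[7] flags=1000 LT?T → r1=0x9d
[8] flags=1000 GT?F → skip

VAL = 0x17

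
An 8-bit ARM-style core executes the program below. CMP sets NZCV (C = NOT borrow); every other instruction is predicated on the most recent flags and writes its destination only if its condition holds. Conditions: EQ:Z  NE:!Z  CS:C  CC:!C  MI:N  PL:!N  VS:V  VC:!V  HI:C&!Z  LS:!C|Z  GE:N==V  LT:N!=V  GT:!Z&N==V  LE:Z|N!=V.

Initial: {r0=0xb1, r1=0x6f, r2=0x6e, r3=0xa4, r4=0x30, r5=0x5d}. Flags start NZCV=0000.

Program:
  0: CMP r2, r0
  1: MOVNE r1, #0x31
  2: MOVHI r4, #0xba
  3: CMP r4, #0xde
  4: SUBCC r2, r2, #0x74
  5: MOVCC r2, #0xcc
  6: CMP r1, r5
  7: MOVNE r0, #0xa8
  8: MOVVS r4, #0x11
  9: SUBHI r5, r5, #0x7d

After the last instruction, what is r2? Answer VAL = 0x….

0: ✓ CMP  NZCV=1001
1: ✓ MOVNE  r1←0x31
2: · MOVHI
3: ✓ CMP  NZCV=0000
4: ✓ SUBCC  r2←0xfa
5: ✓ MOVCC  r2←0xcc
6: ✓ CMP  NZCV=1000
7: ✓ MOVNE  r0←0xa8
8: · MOVVS
9: · SUBHI

VAL = 0xcc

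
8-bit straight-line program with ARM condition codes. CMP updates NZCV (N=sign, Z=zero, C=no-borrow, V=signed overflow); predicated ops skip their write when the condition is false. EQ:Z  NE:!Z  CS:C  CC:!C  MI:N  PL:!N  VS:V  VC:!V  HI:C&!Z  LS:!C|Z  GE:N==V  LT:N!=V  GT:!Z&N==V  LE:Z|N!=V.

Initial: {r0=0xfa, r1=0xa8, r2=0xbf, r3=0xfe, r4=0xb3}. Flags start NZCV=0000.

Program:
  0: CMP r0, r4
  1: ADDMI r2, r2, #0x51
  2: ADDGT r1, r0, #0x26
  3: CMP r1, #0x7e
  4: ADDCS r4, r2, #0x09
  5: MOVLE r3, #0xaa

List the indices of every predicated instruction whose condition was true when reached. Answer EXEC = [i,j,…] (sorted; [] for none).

[0] flags=0010 → (cmp)
[1] flags=0010 MI?F → skip
[2] flags=0010 GT?T → r1=0x20
[3] flags=1000 → (cmp)
[4] flags=1000 CS?F → skip
[5] flags=1000 LE?T → r3=0xaa

EXEC = [2,5]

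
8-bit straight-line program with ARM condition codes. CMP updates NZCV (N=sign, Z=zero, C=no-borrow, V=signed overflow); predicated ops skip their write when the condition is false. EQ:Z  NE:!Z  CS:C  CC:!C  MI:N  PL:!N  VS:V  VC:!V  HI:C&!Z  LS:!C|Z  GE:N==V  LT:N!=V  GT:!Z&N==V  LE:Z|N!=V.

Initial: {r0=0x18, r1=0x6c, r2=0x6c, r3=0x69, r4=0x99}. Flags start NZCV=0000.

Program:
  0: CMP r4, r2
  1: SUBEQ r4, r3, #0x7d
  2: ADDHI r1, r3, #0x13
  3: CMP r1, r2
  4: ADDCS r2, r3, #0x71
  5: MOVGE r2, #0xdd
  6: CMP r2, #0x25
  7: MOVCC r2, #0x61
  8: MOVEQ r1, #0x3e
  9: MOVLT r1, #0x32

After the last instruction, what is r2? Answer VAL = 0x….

VAL = 0xdd

0: ✓ CMP  NZCV=0011
1: · SUBEQ
2: ✓ ADDHI  r1←0x7c
3: ✓ CMP  NZCV=0010
4: ✓ ADDCS  r2←0xda
5: ✓ MOVGE  r2←0xdd
6: ✓ CMP  NZCV=1010
7: · MOVCC
8: · MOVEQ
9: ✓ MOVLT  r1←0x32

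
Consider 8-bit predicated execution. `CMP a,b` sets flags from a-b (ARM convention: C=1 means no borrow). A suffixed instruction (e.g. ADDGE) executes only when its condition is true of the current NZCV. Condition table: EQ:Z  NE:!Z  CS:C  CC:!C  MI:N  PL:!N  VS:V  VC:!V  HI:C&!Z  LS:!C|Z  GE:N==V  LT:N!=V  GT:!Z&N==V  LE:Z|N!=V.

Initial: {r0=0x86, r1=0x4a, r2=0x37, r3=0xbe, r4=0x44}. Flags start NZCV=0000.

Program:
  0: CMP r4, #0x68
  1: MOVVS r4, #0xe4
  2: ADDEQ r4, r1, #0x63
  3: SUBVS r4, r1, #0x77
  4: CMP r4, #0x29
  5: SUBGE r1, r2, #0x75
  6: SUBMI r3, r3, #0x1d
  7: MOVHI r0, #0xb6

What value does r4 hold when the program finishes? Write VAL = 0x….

VAL = 0x44

0: ✓ CMP  NZCV=1000
1: · MOVVS
2: · ADDEQ
3: · SUBVS
4: ✓ CMP  NZCV=0010
5: ✓ SUBGE  r1←0xc2
6: · SUBMI
7: ✓ MOVHI  r0←0xb6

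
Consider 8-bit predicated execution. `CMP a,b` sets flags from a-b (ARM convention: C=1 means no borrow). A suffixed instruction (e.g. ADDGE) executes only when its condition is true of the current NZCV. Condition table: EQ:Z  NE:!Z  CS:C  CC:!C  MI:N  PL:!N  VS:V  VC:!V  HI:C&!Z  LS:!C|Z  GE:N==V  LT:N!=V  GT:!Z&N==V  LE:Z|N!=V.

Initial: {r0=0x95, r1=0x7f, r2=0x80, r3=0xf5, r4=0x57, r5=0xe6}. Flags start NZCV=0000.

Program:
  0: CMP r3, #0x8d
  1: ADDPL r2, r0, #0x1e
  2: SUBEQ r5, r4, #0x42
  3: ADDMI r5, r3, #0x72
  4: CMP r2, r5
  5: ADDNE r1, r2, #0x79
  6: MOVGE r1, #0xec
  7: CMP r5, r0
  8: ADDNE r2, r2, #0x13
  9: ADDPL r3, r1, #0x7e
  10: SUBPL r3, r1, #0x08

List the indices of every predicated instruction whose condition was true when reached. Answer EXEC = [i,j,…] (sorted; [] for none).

EXEC = [1,5,8,9,10]

[0] flags=0010 → (cmp)
[1] flags=0010 PL?T → r2=0xb3
[2] flags=0010 EQ?F → skip
[3] flags=0010 MI?F → skip
[4] flags=1000 → (cmp)
[5] flags=1000 NE?T → r1=0x2c
[6] flags=1000 GE?F → skip
[7] flags=0010 → (cmp)
[8] flags=0010 NE?T → r2=0xc6
[9] flags=0010 PL?T → r3=0xaa
[10] flags=0010 PL?T → r3=0x24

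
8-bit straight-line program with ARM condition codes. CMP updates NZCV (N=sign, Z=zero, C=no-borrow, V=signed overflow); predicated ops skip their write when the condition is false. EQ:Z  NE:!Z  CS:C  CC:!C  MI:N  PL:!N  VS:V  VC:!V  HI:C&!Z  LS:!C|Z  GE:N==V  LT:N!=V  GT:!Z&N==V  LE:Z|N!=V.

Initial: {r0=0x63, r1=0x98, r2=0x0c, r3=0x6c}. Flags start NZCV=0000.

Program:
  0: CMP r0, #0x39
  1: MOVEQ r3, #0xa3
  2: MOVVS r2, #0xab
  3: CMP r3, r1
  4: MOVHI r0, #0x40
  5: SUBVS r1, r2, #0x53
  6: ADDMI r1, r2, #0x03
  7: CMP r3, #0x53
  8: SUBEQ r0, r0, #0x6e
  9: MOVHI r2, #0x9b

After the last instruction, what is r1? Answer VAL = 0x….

VAL = 0x0f

0: ✓ CMP  NZCV=0010
1: · MOVEQ
2: · MOVVS
3: ✓ CMP  NZCV=1001
4: · MOVHI
5: ✓ SUBVS  r1←0xb9
6: ✓ ADDMI  r1←0x0f
7: ✓ CMP  NZCV=0010
8: · SUBEQ
9: ✓ MOVHI  r2←0x9b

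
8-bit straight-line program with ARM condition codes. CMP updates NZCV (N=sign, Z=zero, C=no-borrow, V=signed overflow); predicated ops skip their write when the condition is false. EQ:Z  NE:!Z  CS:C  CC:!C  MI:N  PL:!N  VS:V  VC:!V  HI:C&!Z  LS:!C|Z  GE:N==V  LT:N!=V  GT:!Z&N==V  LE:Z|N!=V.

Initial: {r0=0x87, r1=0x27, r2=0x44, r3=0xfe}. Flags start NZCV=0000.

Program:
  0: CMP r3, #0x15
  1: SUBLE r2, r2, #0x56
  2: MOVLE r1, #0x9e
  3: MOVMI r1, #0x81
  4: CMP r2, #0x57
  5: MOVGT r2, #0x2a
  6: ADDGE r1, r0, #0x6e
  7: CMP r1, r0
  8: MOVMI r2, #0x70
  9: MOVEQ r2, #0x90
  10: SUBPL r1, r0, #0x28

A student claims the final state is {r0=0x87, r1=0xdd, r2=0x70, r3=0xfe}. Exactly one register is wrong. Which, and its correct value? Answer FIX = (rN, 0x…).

FIX = (r1, 0x81)

0: ✓ CMP  NZCV=1010
1: ✓ SUBLE  r2←0xee
2: ✓ MOVLE  r1←0x9e
3: ✓ MOVMI  r1←0x81
4: ✓ CMP  NZCV=1010
5: · MOVGT
6: · ADDGE
7: ✓ CMP  NZCV=1000
8: ✓ MOVMI  r2←0x70
9: · MOVEQ
10: · SUBPL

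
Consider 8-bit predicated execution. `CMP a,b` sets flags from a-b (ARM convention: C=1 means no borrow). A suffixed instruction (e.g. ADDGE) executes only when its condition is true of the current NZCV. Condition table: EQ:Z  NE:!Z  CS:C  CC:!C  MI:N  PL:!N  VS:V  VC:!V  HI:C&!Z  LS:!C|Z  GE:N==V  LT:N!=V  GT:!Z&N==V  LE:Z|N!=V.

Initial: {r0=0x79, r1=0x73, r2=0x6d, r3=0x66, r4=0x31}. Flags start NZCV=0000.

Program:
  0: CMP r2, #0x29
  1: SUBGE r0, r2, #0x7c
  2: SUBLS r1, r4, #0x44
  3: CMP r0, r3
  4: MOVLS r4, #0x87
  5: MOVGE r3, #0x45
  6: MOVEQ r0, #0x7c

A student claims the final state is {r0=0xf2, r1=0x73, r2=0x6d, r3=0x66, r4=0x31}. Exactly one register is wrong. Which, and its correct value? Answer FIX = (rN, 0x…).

0: ✓ CMP  NZCV=0010
1: ✓ SUBGE  r0←0xf1
2: · SUBLS
3: ✓ CMP  NZCV=1010
4: · MOVLS
5: · MOVGE
6: · MOVEQ

FIX = (r0, 0xf1)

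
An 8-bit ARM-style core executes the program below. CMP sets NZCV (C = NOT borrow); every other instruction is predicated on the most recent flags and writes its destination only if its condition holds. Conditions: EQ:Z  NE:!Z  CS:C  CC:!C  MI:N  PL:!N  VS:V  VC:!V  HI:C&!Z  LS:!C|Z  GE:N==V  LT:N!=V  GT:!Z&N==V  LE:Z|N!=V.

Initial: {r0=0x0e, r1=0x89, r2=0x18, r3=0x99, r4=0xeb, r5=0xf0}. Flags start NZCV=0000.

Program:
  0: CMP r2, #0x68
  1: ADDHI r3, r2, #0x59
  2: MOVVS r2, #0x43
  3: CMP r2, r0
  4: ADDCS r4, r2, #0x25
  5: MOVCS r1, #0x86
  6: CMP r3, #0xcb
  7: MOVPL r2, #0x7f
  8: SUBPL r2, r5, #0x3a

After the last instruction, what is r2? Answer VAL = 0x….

[0] flags=1000 → (cmp)
[1] flags=1000 HI?F → skip
[2] flags=1000 VS?F → skip
[3] flags=0010 → (cmp)
[4] flags=0010 CS?T → r4=0x3d
[5] flags=0010 CS?T → r1=0x86
[6] flags=1000 → (cmp)
[7] flags=1000 PL?F → skip
[8] flags=1000 PL?F → skip

VAL = 0x18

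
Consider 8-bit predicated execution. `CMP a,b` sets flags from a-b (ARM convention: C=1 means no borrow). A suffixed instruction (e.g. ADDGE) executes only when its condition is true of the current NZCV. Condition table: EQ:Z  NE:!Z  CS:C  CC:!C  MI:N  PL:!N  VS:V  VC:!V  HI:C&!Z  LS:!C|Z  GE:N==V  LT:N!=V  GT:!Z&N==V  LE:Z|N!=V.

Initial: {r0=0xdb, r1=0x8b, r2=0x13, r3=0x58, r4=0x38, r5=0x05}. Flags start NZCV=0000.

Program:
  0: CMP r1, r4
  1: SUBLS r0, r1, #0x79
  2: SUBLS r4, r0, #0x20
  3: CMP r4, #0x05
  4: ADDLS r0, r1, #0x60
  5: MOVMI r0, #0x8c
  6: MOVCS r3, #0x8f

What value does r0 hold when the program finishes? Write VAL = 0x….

[0] flags=0011 → (cmp)
[1] flags=0011 LS?F → skip
[2] flags=0011 LS?F → skip
[3] flags=0010 → (cmp)
[4] flags=0010 LS?F → skip
[5] flags=0010 MI?F → skip
[6] flags=0010 CS?T → r3=0x8f

VAL = 0xdb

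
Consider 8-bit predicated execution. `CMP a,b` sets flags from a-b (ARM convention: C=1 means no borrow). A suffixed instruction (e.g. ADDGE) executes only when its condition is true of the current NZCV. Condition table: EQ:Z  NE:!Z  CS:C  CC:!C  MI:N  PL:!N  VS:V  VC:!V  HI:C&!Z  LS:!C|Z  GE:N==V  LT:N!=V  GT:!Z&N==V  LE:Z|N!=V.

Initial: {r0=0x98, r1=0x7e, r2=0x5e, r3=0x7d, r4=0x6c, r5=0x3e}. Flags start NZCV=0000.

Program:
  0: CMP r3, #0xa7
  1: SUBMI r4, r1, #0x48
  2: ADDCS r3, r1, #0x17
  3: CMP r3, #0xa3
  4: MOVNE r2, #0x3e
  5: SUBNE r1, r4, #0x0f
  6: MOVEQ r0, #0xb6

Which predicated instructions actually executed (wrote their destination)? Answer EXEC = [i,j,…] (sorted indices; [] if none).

[0] flags=1001 → (cmp)
[1] flags=1001 MI?T → r4=0x36
[2] flags=1001 CS?F → skip
[3] flags=1001 → (cmp)
[4] flags=1001 NE?T → r2=0x3e
[5] flags=1001 NE?T → r1=0x27
[6] flags=1001 EQ?F → skip

EXEC = [1,4,5]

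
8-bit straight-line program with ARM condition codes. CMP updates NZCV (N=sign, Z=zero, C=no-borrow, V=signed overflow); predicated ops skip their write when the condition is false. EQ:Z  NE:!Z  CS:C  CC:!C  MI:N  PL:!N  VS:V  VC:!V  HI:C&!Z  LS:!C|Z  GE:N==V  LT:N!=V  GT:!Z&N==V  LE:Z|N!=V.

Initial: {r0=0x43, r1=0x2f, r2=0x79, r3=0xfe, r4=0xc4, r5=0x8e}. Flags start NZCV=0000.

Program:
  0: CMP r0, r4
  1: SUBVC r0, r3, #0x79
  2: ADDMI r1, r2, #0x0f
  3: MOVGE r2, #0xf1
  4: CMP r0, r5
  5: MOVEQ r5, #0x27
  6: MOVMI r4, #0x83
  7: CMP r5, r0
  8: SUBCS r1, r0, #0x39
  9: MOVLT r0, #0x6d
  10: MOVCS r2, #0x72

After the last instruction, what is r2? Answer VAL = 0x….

VAL = 0x72

[0] flags=0000 → (cmp)
[1] flags=0000 VC?T → r0=0x85
[2] flags=0000 MI?F → skip
[3] flags=0000 GE?T → r2=0xf1
[4] flags=1000 → (cmp)
[5] flags=1000 EQ?F → skip
[6] flags=1000 MI?T → r4=0x83
[7] flags=0010 → (cmp)
[8] flags=0010 CS?T → r1=0x4c
[9] flags=0010 LT?F → skip
[10] flags=0010 CS?T → r2=0x72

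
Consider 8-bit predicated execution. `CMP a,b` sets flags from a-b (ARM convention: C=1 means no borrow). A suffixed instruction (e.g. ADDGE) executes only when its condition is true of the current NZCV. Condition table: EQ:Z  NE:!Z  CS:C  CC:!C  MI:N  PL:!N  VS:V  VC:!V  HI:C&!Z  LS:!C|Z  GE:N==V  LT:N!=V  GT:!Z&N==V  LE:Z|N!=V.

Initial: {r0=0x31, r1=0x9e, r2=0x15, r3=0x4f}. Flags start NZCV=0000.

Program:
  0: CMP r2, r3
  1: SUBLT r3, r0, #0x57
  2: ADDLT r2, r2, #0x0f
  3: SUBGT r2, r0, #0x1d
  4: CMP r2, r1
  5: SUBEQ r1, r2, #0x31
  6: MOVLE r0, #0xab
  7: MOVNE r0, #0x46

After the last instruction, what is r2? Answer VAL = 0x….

VAL = 0x24

0: ✓ CMP  NZCV=1000
1: ✓ SUBLT  r3←0xda
2: ✓ ADDLT  r2←0x24
3: · SUBGT
4: ✓ CMP  NZCV=1001
5: · SUBEQ
6: · MOVLE
7: ✓ MOVNE  r0←0x46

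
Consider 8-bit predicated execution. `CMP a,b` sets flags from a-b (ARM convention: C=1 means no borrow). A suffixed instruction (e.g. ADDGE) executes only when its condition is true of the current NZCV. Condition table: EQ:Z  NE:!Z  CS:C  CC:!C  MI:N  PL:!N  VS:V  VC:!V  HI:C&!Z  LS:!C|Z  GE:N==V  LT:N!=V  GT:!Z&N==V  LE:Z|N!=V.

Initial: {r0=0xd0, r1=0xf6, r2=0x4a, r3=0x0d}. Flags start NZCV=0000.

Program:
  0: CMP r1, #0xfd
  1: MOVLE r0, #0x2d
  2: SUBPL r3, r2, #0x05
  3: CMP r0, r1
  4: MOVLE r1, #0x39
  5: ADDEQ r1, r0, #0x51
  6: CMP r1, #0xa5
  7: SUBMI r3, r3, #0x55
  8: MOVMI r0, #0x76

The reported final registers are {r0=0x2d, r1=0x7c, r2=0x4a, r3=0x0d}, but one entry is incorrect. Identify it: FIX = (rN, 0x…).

FIX = (r1, 0xf6)

0: ✓ CMP  NZCV=1000
1: ✓ MOVLE  r0←0x2d
2: · SUBPL
3: ✓ CMP  NZCV=0000
4: · MOVLE
5: · ADDEQ
6: ✓ CMP  NZCV=0010
7: · SUBMI
8: · MOVMI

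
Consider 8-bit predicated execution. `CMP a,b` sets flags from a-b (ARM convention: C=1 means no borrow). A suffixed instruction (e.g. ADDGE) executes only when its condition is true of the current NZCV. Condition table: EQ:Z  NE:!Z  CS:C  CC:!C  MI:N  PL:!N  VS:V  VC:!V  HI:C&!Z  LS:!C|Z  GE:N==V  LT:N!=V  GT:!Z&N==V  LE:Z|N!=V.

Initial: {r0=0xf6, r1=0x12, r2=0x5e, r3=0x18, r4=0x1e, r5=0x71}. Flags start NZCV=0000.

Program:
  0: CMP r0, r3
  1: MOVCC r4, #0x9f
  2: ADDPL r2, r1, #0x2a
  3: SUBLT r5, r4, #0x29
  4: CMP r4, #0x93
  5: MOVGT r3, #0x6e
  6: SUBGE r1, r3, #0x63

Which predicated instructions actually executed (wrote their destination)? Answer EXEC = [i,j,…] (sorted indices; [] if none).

0: ✓ CMP  NZCV=1010
1: · MOVCC
2: · ADDPL
3: ✓ SUBLT  r5←0xf5
4: ✓ CMP  NZCV=1001
5: ✓ MOVGT  r3←0x6e
6: ✓ SUBGE  r1←0x0b

EXEC = [3,5,6]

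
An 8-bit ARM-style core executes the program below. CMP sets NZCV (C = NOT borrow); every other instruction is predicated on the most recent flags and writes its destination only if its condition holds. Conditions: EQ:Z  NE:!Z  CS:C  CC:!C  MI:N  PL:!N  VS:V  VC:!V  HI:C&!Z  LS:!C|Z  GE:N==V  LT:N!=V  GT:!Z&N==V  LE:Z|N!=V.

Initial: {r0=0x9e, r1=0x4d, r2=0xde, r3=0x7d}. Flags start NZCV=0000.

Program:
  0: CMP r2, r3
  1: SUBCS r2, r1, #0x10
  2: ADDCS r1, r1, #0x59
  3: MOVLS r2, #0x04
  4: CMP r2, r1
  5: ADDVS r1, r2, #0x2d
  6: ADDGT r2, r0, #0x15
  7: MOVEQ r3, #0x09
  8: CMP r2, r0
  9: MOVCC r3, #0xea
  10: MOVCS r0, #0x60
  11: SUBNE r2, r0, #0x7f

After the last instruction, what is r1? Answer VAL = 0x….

VAL = 0x6a

[0] flags=0011 → (cmp)
[1] flags=0011 CS?T → r2=0x3d
[2] flags=0011 CS?T → r1=0xa6
[3] flags=0011 LS?F → skip
[4] flags=1001 → (cmp)
[5] flags=1001 VS?T → r1=0x6a
[6] flags=1001 GT?T → r2=0xb3
[7] flags=1001 EQ?F → skip
[8] flags=0010 → (cmp)
[9] flags=0010 CC?F → skip
[10] flags=0010 CS?T → r0=0x60
[11] flags=0010 NE?T → r2=0xe1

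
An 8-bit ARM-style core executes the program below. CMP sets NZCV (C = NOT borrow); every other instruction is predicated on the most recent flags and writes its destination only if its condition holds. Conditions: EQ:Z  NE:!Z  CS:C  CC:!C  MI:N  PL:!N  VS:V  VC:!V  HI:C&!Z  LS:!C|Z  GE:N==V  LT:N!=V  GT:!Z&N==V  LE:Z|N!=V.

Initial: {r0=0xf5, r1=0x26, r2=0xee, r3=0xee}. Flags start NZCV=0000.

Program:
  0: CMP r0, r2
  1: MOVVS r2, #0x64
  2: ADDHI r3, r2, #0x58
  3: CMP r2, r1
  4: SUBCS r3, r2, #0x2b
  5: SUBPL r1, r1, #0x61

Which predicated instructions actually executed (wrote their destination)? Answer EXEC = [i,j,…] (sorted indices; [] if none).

[0] flags=0010 → (cmp)
[1] flags=0010 VS?F → skip
[2] flags=0010 HI?T → r3=0x46
[3] flags=1010 → (cmp)
[4] flags=1010 CS?T → r3=0xc3
[5] flags=1010 PL?F → skip

EXEC = [2,4]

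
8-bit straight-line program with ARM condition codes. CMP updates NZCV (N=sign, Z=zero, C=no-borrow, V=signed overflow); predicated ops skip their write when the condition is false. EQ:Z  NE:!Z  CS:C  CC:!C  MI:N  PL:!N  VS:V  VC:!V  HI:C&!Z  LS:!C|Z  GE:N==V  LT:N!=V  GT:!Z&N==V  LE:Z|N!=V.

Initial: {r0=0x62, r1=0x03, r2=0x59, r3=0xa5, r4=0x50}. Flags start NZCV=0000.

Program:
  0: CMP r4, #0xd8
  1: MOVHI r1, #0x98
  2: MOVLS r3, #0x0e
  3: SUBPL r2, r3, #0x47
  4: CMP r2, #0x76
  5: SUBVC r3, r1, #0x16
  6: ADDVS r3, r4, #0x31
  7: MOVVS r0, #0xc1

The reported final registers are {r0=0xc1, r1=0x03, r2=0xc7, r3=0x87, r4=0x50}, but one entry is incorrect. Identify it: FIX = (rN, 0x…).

FIX = (r3, 0x81)

0: ✓ CMP  NZCV=0000
1: · MOVHI
2: ✓ MOVLS  r3←0x0e
3: ✓ SUBPL  r2←0xc7
4: ✓ CMP  NZCV=0011
5: · SUBVC
6: ✓ ADDVS  r3←0x81
7: ✓ MOVVS  r0←0xc1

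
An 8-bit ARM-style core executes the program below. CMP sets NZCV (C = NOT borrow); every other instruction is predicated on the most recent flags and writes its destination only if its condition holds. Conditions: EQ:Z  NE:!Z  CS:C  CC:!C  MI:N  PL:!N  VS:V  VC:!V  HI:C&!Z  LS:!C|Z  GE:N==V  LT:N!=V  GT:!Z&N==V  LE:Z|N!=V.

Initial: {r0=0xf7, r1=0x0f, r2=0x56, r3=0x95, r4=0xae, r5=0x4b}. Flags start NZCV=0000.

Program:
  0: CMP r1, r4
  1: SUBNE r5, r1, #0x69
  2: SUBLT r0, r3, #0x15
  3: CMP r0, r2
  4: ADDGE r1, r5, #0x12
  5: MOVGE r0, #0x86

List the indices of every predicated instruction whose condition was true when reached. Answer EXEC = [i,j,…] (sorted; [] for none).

0: ✓ CMP  NZCV=0000
1: ✓ SUBNE  r5←0xa6
2: · SUBLT
3: ✓ CMP  NZCV=1010
4: · ADDGE
5: · MOVGE

EXEC = [1]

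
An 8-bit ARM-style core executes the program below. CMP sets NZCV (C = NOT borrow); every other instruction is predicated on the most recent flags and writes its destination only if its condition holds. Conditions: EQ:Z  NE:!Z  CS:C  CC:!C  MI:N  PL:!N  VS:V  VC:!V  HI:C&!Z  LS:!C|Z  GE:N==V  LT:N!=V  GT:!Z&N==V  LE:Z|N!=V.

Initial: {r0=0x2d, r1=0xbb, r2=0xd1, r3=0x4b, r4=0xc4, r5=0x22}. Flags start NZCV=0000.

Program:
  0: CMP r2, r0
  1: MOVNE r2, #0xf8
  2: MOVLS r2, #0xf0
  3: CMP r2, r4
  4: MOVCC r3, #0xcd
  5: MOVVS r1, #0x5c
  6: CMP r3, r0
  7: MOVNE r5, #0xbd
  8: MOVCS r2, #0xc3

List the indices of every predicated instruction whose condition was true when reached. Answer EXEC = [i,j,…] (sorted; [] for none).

EXEC = [1,7,8]

[0] flags=1010 → (cmp)
[1] flags=1010 NE?T → r2=0xf8
[2] flags=1010 LS?F → skip
[3] flags=0010 → (cmp)
[4] flags=0010 CC?F → skip
[5] flags=0010 VS?F → skip
[6] flags=0010 → (cmp)
[7] flags=0010 NE?T → r5=0xbd
[8] flags=0010 CS?T → r2=0xc3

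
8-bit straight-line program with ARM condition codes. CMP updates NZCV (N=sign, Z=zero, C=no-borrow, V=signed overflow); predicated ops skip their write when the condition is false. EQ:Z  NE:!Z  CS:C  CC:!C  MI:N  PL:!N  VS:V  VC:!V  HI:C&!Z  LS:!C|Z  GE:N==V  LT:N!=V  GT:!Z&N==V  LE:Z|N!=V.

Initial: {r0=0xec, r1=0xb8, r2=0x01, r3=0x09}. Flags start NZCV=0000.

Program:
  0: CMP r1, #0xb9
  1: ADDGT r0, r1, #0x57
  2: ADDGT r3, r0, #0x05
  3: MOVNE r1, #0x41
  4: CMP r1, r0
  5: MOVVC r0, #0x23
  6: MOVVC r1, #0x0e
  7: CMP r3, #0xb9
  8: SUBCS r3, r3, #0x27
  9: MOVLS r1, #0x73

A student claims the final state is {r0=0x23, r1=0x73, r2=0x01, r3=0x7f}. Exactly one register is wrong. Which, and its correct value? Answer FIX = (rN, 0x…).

FIX = (r3, 0x09)

[0] flags=1000 → (cmp)
[1] flags=1000 GT?F → skip
[2] flags=1000 GT?F → skip
[3] flags=1000 NE?T → r1=0x41
[4] flags=0000 → (cmp)
[5] flags=0000 VC?T → r0=0x23
[6] flags=0000 VC?T → r1=0x0e
[7] flags=0000 → (cmp)
[8] flags=0000 CS?F → skip
[9] flags=0000 LS?T → r1=0x73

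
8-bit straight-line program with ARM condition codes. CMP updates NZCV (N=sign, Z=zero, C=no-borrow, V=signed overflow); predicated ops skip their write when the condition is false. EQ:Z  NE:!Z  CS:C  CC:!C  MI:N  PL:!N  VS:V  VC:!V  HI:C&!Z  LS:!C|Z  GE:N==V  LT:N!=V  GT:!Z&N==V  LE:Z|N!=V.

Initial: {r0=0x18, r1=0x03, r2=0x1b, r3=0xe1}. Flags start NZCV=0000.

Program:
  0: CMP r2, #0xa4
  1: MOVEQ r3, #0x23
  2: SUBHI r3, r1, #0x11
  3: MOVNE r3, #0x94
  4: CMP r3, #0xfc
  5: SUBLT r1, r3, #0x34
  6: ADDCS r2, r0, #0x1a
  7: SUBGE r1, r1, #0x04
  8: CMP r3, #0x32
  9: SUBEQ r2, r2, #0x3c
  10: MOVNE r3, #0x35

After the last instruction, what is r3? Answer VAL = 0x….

[0] flags=0000 → (cmp)
[1] flags=0000 EQ?F → skip
[2] flags=0000 HI?F → skip
[3] flags=0000 NE?T → r3=0x94
[4] flags=1000 → (cmp)
[5] flags=1000 LT?T → r1=0x60
[6] flags=1000 CS?F → skip
[7] flags=1000 GE?F → skip
[8] flags=0011 → (cmp)
[9] flags=0011 EQ?F → skip
[10] flags=0011 NE?T → r3=0x35

VAL = 0x35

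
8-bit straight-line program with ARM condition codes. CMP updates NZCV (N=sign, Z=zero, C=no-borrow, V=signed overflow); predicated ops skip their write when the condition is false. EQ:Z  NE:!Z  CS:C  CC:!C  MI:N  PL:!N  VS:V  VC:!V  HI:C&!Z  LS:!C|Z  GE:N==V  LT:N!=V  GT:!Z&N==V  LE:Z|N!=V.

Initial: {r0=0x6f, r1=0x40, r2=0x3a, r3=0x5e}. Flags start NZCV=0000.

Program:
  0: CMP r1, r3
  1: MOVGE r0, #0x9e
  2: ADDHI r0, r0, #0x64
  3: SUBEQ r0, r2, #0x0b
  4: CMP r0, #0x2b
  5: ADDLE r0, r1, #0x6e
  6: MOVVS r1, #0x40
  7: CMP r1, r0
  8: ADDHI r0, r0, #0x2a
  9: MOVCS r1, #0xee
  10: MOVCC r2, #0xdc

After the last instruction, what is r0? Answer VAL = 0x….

0: ✓ CMP  NZCV=1000
1: · MOVGE
2: · ADDHI
3: · SUBEQ
4: ✓ CMP  NZCV=0010
5: · ADDLE
6: · MOVVS
7: ✓ CMP  NZCV=1000
8: · ADDHI
9: · MOVCS
10: ✓ MOVCC  r2←0xdc

VAL = 0x6f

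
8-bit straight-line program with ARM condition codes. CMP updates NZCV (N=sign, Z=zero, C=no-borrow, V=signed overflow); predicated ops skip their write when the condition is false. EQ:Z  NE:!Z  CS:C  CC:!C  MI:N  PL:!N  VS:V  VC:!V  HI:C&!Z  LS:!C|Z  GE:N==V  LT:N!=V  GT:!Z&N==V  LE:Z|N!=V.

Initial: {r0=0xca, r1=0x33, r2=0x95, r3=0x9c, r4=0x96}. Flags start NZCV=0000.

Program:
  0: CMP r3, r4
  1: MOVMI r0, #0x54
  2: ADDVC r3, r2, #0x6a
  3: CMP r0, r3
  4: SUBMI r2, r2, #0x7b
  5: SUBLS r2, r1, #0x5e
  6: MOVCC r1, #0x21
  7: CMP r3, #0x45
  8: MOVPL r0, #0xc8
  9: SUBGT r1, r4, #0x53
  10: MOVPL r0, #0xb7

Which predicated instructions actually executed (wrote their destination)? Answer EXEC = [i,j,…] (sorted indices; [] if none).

EXEC = [2,4,5,6]

0: ✓ CMP  NZCV=0010
1: · MOVMI
2: ✓ ADDVC  r3←0xff
3: ✓ CMP  NZCV=1000
4: ✓ SUBMI  r2←0x1a
5: ✓ SUBLS  r2←0xd5
6: ✓ MOVCC  r1←0x21
7: ✓ CMP  NZCV=1010
8: · MOVPL
9: · SUBGT
10: · MOVPL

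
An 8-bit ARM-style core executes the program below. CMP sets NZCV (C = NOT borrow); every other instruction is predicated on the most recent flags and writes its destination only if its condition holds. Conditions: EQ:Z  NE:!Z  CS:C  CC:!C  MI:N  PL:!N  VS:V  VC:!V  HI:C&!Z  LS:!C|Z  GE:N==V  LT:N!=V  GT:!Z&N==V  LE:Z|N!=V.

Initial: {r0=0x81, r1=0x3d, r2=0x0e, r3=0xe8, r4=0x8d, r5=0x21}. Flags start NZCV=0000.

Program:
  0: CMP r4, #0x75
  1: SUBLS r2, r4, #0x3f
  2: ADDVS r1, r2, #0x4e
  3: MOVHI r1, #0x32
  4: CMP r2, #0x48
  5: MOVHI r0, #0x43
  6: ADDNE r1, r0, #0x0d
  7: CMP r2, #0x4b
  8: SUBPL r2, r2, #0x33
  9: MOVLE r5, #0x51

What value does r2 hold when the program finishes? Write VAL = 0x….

VAL = 0x0e

[0] flags=0011 → (cmp)
[1] flags=0011 LS?F → skip
[2] flags=0011 VS?T → r1=0x5c
[3] flags=0011 HI?T → r1=0x32
[4] flags=1000 → (cmp)
[5] flags=1000 HI?F → skip
[6] flags=1000 NE?T → r1=0x8e
[7] flags=1000 → (cmp)
[8] flags=1000 PL?F → skip
[9] flags=1000 LE?T → r5=0x51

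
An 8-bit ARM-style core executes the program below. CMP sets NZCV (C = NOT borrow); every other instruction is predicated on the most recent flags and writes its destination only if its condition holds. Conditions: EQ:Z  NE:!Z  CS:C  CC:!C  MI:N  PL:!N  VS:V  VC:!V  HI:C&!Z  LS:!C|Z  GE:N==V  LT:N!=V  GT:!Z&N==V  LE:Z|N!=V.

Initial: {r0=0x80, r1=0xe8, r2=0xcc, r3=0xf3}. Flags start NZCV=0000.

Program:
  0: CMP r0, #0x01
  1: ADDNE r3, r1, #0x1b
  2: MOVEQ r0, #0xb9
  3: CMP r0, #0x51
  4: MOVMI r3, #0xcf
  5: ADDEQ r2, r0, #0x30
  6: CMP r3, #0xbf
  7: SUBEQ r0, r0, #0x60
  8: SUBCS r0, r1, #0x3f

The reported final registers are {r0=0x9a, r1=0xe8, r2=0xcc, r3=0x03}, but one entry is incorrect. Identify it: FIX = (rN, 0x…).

FIX = (r0, 0x80)

[0] flags=0011 → (cmp)
[1] flags=0011 NE?T → r3=0x03
[2] flags=0011 EQ?F → skip
[3] flags=0011 → (cmp)
[4] flags=0011 MI?F → skip
[5] flags=0011 EQ?F → skip
[6] flags=0000 → (cmp)
[7] flags=0000 EQ?F → skip
[8] flags=0000 CS?F → skip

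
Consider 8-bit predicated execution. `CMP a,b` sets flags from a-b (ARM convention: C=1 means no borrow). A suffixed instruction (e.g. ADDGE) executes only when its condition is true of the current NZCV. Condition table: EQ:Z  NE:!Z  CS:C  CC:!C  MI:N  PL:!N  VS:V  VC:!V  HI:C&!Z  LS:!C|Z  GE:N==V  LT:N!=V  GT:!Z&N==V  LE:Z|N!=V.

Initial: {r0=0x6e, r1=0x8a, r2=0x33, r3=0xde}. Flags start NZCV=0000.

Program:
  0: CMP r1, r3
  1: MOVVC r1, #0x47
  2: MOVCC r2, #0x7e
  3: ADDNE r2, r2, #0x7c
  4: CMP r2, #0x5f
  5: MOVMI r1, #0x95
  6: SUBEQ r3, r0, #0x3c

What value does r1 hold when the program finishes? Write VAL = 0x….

VAL = 0x95

[0] flags=1000 → (cmp)
[1] flags=1000 VC?T → r1=0x47
[2] flags=1000 CC?T → r2=0x7e
[3] flags=1000 NE?T → r2=0xfa
[4] flags=1010 → (cmp)
[5] flags=1010 MI?T → r1=0x95
[6] flags=1010 EQ?F → skip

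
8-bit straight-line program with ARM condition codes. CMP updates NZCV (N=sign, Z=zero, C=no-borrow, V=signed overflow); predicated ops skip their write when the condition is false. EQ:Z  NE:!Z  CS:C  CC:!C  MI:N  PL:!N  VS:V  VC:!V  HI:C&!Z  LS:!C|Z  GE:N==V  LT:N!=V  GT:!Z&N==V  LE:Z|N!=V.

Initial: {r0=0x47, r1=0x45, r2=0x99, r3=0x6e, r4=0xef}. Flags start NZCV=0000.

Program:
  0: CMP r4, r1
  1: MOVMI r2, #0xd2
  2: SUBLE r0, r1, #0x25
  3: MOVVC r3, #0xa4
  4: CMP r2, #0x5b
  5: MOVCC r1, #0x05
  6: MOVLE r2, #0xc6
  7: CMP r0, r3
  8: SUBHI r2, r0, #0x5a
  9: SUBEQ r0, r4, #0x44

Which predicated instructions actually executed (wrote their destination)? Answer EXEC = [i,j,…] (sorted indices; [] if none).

EXEC = [1,2,3,6]

[0] flags=1010 → (cmp)
[1] flags=1010 MI?T → r2=0xd2
[2] flags=1010 LE?T → r0=0x20
[3] flags=1010 VC?T → r3=0xa4
[4] flags=0011 → (cmp)
[5] flags=0011 CC?F → skip
[6] flags=0011 LE?T → r2=0xc6
[7] flags=0000 → (cmp)
[8] flags=0000 HI?F → skip
[9] flags=0000 EQ?F → skip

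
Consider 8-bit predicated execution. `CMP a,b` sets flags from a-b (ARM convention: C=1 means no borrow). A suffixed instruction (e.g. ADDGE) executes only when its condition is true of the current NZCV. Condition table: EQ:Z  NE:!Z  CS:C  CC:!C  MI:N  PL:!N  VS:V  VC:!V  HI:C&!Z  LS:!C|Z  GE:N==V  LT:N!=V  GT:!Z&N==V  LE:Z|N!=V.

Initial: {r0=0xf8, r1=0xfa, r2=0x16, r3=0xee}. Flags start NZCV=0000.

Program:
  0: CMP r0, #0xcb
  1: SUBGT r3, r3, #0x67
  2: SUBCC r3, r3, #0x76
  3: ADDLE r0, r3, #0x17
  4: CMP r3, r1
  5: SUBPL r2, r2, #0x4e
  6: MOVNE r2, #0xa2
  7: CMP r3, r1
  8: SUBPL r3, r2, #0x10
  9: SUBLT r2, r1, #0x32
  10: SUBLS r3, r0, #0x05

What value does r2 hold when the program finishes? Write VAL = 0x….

VAL = 0xc8

[0] flags=0010 → (cmp)
[1] flags=0010 GT?T → r3=0x87
[2] flags=0010 CC?F → skip
[3] flags=0010 LE?F → skip
[4] flags=1000 → (cmp)
[5] flags=1000 PL?F → skip
[6] flags=1000 NE?T → r2=0xa2
[7] flags=1000 → (cmp)
[8] flags=1000 PL?F → skip
[9] flags=1000 LT?T → r2=0xc8
[10] flags=1000 LS?T → r3=0xf3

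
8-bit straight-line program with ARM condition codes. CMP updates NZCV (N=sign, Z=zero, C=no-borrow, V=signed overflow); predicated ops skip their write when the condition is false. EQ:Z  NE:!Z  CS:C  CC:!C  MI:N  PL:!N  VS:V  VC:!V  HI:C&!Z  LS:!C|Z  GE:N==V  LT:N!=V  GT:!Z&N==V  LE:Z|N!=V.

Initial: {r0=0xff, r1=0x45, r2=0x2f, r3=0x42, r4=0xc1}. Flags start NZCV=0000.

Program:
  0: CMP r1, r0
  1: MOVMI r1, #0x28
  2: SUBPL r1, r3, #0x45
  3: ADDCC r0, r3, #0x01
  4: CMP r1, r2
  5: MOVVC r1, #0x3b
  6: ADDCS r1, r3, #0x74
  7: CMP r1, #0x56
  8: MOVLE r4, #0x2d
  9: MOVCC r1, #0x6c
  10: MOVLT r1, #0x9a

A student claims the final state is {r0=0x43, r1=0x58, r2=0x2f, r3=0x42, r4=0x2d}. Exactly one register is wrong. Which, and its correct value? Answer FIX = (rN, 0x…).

0: ✓ CMP  NZCV=0000
1: · MOVMI
2: ✓ SUBPL  r1←0xfd
3: ✓ ADDCC  r0←0x43
4: ✓ CMP  NZCV=1010
5: ✓ MOVVC  r1←0x3b
6: ✓ ADDCS  r1←0xb6
7: ✓ CMP  NZCV=0011
8: ✓ MOVLE  r4←0x2d
9: · MOVCC
10: ✓ MOVLT  r1←0x9a

FIX = (r1, 0x9a)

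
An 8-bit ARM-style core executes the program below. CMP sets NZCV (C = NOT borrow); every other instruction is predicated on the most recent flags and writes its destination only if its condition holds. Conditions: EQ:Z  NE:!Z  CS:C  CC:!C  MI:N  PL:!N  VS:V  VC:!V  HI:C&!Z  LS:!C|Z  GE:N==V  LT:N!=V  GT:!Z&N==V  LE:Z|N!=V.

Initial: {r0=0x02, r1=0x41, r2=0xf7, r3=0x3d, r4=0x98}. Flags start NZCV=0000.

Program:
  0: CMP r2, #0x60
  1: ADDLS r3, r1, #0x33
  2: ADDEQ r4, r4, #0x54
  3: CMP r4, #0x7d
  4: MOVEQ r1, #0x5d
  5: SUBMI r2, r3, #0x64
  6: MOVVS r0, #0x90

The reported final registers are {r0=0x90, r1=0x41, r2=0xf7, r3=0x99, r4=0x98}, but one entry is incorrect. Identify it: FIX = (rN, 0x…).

FIX = (r3, 0x3d)

[0] flags=1010 → (cmp)
[1] flags=1010 LS?F → skip
[2] flags=1010 EQ?F → skip
[3] flags=0011 → (cmp)
[4] flags=0011 EQ?F → skip
[5] flags=0011 MI?F → skip
[6] flags=0011 VS?T → r0=0x90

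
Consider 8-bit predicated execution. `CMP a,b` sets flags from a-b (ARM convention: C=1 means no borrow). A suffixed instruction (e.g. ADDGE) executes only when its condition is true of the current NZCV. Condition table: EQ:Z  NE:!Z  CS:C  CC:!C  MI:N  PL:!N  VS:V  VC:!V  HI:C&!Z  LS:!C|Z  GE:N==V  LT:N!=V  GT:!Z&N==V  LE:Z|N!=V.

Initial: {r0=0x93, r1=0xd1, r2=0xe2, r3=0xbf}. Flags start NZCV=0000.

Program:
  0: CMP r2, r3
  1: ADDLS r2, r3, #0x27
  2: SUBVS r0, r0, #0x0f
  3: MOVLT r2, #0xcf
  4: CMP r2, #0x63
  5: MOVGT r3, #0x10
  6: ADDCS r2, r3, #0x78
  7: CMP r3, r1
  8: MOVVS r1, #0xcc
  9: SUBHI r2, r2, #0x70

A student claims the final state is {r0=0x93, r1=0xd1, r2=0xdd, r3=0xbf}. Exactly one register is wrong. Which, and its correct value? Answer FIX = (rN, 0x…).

FIX = (r2, 0x37)

0: ✓ CMP  NZCV=0010
1: · ADDLS
2: · SUBVS
3: · MOVLT
4: ✓ CMP  NZCV=0011
5: · MOVGT
6: ✓ ADDCS  r2←0x37
7: ✓ CMP  NZCV=1000
8: · MOVVS
9: · SUBHI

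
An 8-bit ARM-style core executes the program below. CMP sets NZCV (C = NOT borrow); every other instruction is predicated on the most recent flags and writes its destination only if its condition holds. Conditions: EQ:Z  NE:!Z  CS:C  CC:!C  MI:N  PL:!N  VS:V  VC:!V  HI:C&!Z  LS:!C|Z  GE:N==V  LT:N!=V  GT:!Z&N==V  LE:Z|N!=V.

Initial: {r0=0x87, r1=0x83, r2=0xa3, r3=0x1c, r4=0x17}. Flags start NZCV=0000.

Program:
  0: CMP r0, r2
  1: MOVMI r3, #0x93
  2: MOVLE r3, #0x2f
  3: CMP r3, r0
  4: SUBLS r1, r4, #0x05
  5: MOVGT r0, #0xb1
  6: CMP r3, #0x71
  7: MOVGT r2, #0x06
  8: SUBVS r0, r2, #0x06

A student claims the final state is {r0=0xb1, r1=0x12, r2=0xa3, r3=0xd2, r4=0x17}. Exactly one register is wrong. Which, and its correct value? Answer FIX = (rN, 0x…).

FIX = (r3, 0x2f)

[0] flags=1000 → (cmp)
[1] flags=1000 MI?T → r3=0x93
[2] flags=1000 LE?T → r3=0x2f
[3] flags=1001 → (cmp)
[4] flags=1001 LS?T → r1=0x12
[5] flags=1001 GT?T → r0=0xb1
[6] flags=1000 → (cmp)
[7] flags=1000 GT?F → skip
[8] flags=1000 VS?F → skip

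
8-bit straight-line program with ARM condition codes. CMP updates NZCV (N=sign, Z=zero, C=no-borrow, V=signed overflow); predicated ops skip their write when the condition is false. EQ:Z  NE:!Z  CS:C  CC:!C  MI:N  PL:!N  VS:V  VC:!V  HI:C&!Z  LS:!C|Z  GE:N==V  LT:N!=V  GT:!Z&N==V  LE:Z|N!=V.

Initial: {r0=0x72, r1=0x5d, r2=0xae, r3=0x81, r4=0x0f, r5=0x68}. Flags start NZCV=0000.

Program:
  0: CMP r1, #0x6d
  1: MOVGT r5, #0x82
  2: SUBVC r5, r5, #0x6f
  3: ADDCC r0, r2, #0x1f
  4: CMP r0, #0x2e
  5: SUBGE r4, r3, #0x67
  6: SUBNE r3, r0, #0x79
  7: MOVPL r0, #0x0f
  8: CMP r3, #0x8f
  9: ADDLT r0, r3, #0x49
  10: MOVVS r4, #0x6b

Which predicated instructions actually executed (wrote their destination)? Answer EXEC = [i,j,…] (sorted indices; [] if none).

[0] flags=1000 → (cmp)
[1] flags=1000 GT?F → skip
[2] flags=1000 VC?T → r5=0xf9
[3] flags=1000 CC?T → r0=0xcd
[4] flags=1010 → (cmp)
[5] flags=1010 GE?F → skip
[6] flags=1010 NE?T → r3=0x54
[7] flags=1010 PL?F → skip
[8] flags=1001 → (cmp)
[9] flags=1001 LT?F → skip
[10] flags=1001 VS?T → r4=0x6b

EXEC = [2,3,6,10]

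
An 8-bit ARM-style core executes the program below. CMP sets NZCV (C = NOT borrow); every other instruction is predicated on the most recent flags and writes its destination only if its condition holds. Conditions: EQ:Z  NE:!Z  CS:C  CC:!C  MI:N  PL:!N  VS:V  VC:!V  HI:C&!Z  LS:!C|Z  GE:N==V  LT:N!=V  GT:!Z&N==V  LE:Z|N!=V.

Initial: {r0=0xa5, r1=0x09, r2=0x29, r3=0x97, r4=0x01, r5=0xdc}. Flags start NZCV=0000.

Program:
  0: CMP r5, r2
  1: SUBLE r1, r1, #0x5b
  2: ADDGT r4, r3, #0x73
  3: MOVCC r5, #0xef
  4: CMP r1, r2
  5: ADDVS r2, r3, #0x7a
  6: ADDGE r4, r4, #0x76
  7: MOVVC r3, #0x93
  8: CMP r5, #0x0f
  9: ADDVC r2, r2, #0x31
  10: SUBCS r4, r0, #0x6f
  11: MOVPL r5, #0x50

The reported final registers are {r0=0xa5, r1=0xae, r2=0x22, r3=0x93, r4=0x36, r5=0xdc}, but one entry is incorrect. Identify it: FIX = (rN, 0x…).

[0] flags=1010 → (cmp)
[1] flags=1010 LE?T → r1=0xae
[2] flags=1010 GT?F → skip
[3] flags=1010 CC?F → skip
[4] flags=1010 → (cmp)
[5] flags=1010 VS?F → skip
[6] flags=1010 GE?F → skip
[7] flags=1010 VC?T → r3=0x93
[8] flags=1010 → (cmp)
[9] flags=1010 VC?T → r2=0x5a
[10] flags=1010 CS?T → r4=0x36
[11] flags=1010 PL?F → skip

FIX = (r2, 0x5a)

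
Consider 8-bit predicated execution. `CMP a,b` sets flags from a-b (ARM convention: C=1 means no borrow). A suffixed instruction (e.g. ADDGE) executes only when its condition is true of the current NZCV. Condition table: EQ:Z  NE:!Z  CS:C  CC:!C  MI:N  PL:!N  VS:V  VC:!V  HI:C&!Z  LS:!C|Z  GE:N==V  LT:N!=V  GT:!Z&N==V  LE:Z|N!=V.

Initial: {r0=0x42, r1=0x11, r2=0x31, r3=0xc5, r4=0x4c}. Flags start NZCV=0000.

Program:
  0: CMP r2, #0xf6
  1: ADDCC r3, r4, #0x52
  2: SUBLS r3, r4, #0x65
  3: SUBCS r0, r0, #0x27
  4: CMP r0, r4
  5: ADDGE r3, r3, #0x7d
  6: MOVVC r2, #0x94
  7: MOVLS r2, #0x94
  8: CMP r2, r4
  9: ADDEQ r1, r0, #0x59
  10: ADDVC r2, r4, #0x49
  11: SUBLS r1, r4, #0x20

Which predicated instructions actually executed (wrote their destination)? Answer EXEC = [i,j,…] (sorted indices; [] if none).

EXEC = [1,2,6,7]

[0] flags=0000 → (cmp)
[1] flags=0000 CC?T → r3=0x9e
[2] flags=0000 LS?T → r3=0xe7
[3] flags=0000 CS?F → skip
[4] flags=1000 → (cmp)
[5] flags=1000 GE?F → skip
[6] flags=1000 VC?T → r2=0x94
[7] flags=1000 LS?T → r2=0x94
[8] flags=0011 → (cmp)
[9] flags=0011 EQ?F → skip
[10] flags=0011 VC?F → skip
[11] flags=0011 LS?F → skip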